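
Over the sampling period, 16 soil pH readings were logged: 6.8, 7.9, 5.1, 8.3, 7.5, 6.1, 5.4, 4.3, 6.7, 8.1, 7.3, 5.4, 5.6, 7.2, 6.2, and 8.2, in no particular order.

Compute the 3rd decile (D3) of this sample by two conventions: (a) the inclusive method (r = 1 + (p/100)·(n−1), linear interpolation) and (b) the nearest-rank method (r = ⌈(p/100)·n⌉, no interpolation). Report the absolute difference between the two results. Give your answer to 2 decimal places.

Sorted: 4.3, 5.1, 5.4, 5.4, 5.6, 6.1, 6.2, 6.7, 6.8, 7.2, 7.3, 7.5, 7.9, 8.1, 8.2, 8.3.
n = 16.
(a) r = 5.5; between ranks 5 (5.6) and 6 (6.1): 5.85.
(b) the nearest-rank method: rank 5 → 5.6.
|5.85 − 5.6| = 0.25.

0.25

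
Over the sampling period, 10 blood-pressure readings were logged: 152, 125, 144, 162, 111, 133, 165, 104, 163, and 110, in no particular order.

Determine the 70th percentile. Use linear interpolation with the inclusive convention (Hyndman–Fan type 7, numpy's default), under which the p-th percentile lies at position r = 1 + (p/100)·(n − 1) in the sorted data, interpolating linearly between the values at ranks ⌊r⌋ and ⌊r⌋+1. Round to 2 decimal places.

155.00

Sorted: 104, 110, 111, 125, 133, 144, 152, 162, 163, 165.
n = 10.
r = 1 + (70/100)·(10 − 1) = 1 + 6.3 = 7.3.
Rank 7 is 152 and rank 8 is 162.
Interpolate: 152 + 0.3·(162 − 152) = 152 + 0.3·10 = 155.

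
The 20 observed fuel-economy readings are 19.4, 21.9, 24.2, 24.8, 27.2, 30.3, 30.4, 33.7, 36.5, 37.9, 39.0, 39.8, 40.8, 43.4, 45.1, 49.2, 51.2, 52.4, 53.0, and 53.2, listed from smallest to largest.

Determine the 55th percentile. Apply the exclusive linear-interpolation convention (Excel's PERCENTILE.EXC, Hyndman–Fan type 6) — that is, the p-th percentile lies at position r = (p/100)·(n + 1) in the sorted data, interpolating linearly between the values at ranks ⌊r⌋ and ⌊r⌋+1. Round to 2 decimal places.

39.44

n = 20.
r = (55/100)·(20 + 1) = 11.55.
Rank 11 is 39.0 and rank 12 is 39.8.
Interpolate: 39.0 + 0.55·(39.8 − 39.0) = 39.0 + 0.55·0.8 = 39.44.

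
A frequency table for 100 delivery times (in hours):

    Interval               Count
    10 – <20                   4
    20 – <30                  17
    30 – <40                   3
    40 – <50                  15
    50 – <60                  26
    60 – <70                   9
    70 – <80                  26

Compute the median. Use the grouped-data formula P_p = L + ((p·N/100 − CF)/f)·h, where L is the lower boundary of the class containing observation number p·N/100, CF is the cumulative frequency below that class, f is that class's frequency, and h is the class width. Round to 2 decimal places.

N = 100; target position k = 50/100 · 100 = 50.
Cumulative frequencies: 4, 21, 24, 39, 65, 74, 100.
Observation 50 falls in the class 50 – <60.
L = 50, CF = 39, f = 26, h = 10.
P50 = 50 + ((50 − 39)/26)·10 = 50 + 4.23077 = 54.2308.

54.23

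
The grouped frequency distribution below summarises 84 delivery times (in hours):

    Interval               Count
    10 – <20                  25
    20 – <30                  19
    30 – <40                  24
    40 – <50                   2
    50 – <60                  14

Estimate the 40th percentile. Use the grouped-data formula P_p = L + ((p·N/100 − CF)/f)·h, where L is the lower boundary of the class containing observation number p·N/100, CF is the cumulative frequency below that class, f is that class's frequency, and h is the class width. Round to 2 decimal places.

N = 84; target position k = 40/100 · 84 = 33.6.
Cumulative frequencies: 25, 44, 68, 70, 84.
Observation 33.6 falls in the class 20 – <30.
L = 20, CF = 25, f = 19, h = 10.
P40 = 20 + ((33.6 − 25)/19)·10 = 20 + 4.52632 = 24.5263.

24.53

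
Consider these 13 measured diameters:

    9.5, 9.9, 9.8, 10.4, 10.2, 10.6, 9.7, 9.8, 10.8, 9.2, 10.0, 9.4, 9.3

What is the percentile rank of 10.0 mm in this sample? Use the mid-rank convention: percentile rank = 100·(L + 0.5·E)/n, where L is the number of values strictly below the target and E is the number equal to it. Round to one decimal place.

Sorted: 9.2, 9.3, 9.4, 9.5, 9.7, 9.8, 9.8, 9.9, 10.0, 10.2, 10.4, 10.6, 10.8.
Count below 10.0: L = 8; count equal: E = 1; n = 13.
Percentile rank = 100·(8 + 0.5·1)/13 = 100·8.5/13 = 65.38.

65.4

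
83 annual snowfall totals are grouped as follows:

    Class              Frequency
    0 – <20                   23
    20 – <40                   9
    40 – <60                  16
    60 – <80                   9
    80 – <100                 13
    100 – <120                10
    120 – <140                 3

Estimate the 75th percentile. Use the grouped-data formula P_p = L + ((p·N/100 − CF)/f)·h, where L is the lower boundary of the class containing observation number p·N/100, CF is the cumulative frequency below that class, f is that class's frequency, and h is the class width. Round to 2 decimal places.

88.08

N = 83; target position k = 75/100 · 83 = 62.25.
Cumulative frequencies: 23, 32, 48, 57, 70, 80, 83.
Observation 62.25 falls in the class 80 – <100.
L = 80, CF = 57, f = 13, h = 20.
P75 = 80 + ((62.25 − 57)/13)·20 = 80 + 8.07692 = 88.0769.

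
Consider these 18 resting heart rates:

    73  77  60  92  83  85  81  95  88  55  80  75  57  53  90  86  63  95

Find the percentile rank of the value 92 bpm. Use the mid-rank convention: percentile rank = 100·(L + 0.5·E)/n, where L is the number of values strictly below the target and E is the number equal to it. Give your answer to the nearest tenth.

Sorted: 53, 55, 57, 60, 63, 73, 75, 77, 80, 81, 83, 85, 86, 88, 90, 92, 95, 95.
Count below 92: L = 15; count equal: E = 1; n = 18.
Percentile rank = 100·(15 + 0.5·1)/18 = 100·15.5/18 = 86.11.

86.1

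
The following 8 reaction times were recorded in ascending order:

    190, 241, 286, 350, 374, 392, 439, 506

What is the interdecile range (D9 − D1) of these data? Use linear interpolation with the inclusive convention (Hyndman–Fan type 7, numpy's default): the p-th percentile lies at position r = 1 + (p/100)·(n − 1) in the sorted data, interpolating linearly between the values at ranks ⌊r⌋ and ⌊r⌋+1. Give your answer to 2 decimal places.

233.40

n = 8.
P10: r = 1.7; ranks 1–2 are 190, 241; interpolating gives 225.7.
P90: r = 7.3; ranks 7–8 are 439, 506; interpolating gives 459.1.
Difference: 459.1 − 225.7 = 233.4.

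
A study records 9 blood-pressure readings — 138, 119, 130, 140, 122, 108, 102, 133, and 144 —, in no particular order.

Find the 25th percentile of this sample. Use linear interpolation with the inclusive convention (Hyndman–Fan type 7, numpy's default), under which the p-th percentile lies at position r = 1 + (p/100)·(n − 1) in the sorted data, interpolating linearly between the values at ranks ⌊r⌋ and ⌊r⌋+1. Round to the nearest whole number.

119

Sorted: 102, 108, 119, 122, 130, 133, 138, 140, 144.
n = 9.
r = 1 + (25/100)·(9 − 1) = 1 + 2 = 3.
r is an integer, so P25 is the value at rank 3: 119.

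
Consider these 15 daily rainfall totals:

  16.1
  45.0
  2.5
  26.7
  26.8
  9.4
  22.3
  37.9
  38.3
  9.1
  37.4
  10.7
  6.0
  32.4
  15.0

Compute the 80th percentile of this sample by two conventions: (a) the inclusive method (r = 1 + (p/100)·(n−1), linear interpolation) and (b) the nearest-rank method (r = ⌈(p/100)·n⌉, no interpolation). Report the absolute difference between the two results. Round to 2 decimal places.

Sorted: 2.5, 6.0, 9.1, 9.4, 10.7, 15.0, 16.1, 22.3, 26.7, 26.8, 32.4, 37.4, 37.9, 38.3, 45.0.
n = 15.
(a) r = 12.2; between ranks 12 (37.4) and 13 (37.9): 37.5.
(b) the nearest-rank method: rank 12 → 37.4.
|37.5 − 37.4| = 0.1.

0.10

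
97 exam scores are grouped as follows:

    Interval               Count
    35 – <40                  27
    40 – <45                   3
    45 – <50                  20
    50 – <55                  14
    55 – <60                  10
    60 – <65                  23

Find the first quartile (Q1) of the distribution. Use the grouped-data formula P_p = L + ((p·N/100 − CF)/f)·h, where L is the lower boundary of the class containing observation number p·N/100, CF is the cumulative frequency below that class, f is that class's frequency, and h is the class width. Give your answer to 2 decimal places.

N = 97; target position k = 25/100 · 97 = 24.25.
Cumulative frequencies: 27, 30, 50, 64, 74, 97.
Observation 24.25 falls in the class 35 – <40.
L = 35, CF = 0, f = 27, h = 5.
P25 = 35 + ((24.25 − 0)/27)·5 = 35 + 4.49074 = 39.4907.

39.49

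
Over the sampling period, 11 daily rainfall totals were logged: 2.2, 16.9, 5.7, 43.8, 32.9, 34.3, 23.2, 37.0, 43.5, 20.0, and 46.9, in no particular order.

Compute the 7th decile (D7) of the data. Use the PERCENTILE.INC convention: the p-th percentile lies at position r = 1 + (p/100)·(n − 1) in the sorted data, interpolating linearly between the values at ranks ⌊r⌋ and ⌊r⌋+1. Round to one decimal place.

Sorted: 2.2, 5.7, 16.9, 20.0, 23.2, 32.9, 34.3, 37.0, 43.5, 43.8, 46.9.
n = 11.
r = 1 + (70/100)·(11 − 1) = 1 + 7 = 8.
r is an integer, so P70 is the value at rank 8: 37.0.

37.0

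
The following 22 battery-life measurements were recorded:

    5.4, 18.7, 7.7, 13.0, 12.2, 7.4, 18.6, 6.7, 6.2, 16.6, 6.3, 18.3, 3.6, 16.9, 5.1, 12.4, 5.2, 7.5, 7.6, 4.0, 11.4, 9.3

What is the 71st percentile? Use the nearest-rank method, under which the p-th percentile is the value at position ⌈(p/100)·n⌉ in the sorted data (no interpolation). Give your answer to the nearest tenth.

12.4

Sorted: 3.6, 4.0, 5.1, 5.2, 5.4, 6.2, 6.3, 6.7, 7.4, 7.5, 7.6, 7.7, 9.3, 11.4, 12.2, 12.4, 13.0, 16.6, 16.9, 18.3, 18.6, 18.7.
n = 22.
Position = ⌈71/100 · 22⌉ = ⌈15.62⌉ = 16.
The value at rank 16 is 12.4.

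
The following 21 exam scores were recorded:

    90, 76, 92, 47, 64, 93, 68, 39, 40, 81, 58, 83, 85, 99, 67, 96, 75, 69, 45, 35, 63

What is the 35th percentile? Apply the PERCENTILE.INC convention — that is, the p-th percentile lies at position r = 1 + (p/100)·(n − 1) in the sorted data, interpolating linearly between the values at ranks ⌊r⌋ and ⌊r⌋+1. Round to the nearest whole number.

Sorted: 35, 39, 40, 45, 47, 58, 63, 64, 67, 68, 69, 75, 76, 81, 83, 85, 90, 92, 93, 96, 99.
n = 21.
r = 1 + (35/100)·(21 − 1) = 1 + 7 = 8.
r is an integer, so P35 is the value at rank 8: 64.

64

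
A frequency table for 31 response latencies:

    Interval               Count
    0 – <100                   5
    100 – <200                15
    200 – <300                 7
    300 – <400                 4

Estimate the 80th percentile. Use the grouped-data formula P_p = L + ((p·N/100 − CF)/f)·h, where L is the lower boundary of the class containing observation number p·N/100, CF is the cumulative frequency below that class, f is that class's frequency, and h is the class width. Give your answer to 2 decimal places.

268.57

N = 31; target position k = 80/100 · 31 = 24.8.
Cumulative frequencies: 5, 20, 27, 31.
Observation 24.8 falls in the class 200 – <300.
L = 200, CF = 20, f = 7, h = 100.
P80 = 200 + ((24.8 − 20)/7)·100 = 200 + 68.5714 = 268.571.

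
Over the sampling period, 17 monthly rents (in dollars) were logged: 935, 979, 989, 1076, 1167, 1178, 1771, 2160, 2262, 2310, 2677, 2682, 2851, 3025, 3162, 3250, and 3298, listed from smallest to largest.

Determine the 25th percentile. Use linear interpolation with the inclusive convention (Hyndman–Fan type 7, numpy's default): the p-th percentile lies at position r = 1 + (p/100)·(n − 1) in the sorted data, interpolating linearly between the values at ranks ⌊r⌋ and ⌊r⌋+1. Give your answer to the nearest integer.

n = 17.
r = 1 + (25/100)·(17 − 1) = 1 + 4 = 5.
r is an integer, so P25 is the value at rank 5: 1167.

1167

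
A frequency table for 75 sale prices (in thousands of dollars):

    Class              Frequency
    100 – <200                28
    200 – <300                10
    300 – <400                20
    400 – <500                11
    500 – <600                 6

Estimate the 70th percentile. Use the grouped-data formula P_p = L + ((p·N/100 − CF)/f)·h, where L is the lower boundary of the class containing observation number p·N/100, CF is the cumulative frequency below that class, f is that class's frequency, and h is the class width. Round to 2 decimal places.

N = 75; target position k = 70/100 · 75 = 52.5.
Cumulative frequencies: 28, 38, 58, 69, 75.
Observation 52.5 falls in the class 300 – <400.
L = 300, CF = 38, f = 20, h = 100.
P70 = 300 + ((52.5 − 38)/20)·100 = 300 + 72.5 = 372.5.

372.50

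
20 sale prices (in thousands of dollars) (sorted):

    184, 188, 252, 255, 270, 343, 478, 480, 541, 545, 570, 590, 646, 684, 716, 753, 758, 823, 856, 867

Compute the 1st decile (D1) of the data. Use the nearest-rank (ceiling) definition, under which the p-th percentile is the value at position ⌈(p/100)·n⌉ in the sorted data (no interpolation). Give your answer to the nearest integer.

n = 20.
Position = ⌈10/100 · 20⌉ = ⌈2⌉ = 2.
The value at rank 2 is 188.

188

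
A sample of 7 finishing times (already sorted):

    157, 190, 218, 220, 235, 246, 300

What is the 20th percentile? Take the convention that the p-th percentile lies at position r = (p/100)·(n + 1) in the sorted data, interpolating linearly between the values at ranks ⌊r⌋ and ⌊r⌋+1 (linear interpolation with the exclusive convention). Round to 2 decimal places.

176.80

n = 7.
r = (20/100)·(7 + 1) = 1.6.
Rank 1 is 157 and rank 2 is 190.
Interpolate: 157 + 0.6·(190 − 157) = 157 + 0.6·33 = 176.8.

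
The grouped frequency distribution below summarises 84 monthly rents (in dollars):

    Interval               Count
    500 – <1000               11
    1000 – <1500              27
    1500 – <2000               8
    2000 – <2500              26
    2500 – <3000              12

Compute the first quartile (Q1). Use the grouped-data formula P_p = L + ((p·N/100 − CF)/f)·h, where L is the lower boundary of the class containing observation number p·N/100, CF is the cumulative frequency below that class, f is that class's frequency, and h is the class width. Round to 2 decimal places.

N = 84; target position k = 25/100 · 84 = 21.
Cumulative frequencies: 11, 38, 46, 72, 84.
Observation 21 falls in the class 1000 – <1500.
L = 1000, CF = 11, f = 27, h = 500.
P25 = 1000 + ((21 − 11)/27)·500 = 1000 + 185.185 = 1185.19.

1185.19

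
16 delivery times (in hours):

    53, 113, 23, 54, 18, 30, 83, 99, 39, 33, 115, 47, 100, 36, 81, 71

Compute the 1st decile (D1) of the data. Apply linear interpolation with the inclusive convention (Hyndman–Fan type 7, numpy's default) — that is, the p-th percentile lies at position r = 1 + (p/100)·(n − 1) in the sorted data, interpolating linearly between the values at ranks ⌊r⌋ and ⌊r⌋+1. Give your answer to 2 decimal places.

26.50

Sorted: 18, 23, 30, 33, 36, 39, 47, 53, 54, 71, 81, 83, 99, 100, 113, 115.
n = 16.
r = 1 + (10/100)·(16 − 1) = 1 + 1.5 = 2.5.
Rank 2 is 23 and rank 3 is 30.
Interpolate: 23 + 0.5·(30 − 23) = 23 + 0.5·7 = 26.5.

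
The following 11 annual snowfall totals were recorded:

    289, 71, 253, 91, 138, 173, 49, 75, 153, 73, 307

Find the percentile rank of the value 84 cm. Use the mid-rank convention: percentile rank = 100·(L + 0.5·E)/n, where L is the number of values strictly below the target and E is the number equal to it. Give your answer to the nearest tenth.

Sorted: 49, 71, 73, 75, 91, 138, 153, 173, 253, 289, 307.
Count below 84: L = 4; count equal: E = 0; n = 11.
Percentile rank = 100·(4 + 0.5·0)/11 = 100·4/11 = 36.36.

36.4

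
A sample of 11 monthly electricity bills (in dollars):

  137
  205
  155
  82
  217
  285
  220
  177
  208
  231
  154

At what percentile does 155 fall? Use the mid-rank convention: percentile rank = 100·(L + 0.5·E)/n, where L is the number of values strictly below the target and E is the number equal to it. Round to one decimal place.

Sorted: 82, 137, 154, 155, 177, 205, 208, 217, 220, 231, 285.
Count below 155: L = 3; count equal: E = 1; n = 11.
Percentile rank = 100·(3 + 0.5·1)/11 = 100·3.5/11 = 31.82.

31.8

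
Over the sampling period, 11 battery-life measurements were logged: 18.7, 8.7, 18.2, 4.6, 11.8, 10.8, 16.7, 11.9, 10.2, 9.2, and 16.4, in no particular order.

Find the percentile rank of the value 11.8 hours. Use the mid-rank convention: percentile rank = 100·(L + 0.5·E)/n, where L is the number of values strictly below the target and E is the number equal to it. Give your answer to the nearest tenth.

50.0

Sorted: 4.6, 8.7, 9.2, 10.2, 10.8, 11.8, 11.9, 16.4, 16.7, 18.2, 18.7.
Count below 11.8: L = 5; count equal: E = 1; n = 11.
Percentile rank = 100·(5 + 0.5·1)/11 = 100·5.5/11 = 50.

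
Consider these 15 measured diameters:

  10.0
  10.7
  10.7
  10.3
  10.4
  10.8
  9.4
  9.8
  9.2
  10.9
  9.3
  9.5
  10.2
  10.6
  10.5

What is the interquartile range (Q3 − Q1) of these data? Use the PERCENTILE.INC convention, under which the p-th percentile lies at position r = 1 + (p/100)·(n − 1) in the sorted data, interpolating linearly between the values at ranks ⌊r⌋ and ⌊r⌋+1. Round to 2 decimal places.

1.00

Sorted: 9.2, 9.3, 9.4, 9.5, 9.8, 10.0, 10.2, 10.3, 10.4, 10.5, 10.6, 10.7, 10.7, 10.8, 10.9.
n = 15.
P25: r = 4.5; ranks 4–5 are 9.5, 9.8; interpolating gives 9.65.
P75: r = 11.5; ranks 11–12 are 10.6, 10.7; interpolating gives 10.65.
Difference: 10.65 − 9.65 = 1.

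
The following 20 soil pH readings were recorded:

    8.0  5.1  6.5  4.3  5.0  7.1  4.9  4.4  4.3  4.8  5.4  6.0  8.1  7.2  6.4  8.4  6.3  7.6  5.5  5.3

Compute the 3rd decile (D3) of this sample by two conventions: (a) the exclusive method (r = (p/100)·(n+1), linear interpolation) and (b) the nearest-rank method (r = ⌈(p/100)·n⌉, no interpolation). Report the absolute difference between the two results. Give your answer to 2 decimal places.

Sorted: 4.3, 4.3, 4.4, 4.8, 4.9, 5.0, 5.1, 5.3, 5.4, 5.5, 6.0, 6.3, 6.4, 6.5, 7.1, 7.2, 7.6, 8.0, 8.1, 8.4.
n = 20.
(a) r = 6.3; between ranks 6 (5.0) and 7 (5.1): 5.03.
(b) the nearest-rank method: rank 6 → 5.
|5.03 − 5| = 0.03.

0.03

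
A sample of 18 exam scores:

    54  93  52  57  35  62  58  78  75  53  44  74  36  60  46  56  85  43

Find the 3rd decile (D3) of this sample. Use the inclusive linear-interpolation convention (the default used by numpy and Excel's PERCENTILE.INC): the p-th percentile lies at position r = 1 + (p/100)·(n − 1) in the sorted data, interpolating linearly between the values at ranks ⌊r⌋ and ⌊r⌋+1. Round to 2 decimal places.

52.10

Sorted: 35, 36, 43, 44, 46, 52, 53, 54, 56, 57, 58, 60, 62, 74, 75, 78, 85, 93.
n = 18.
r = 1 + (30/100)·(18 − 1) = 1 + 5.1 = 6.1.
Rank 6 is 52 and rank 7 is 53.
Interpolate: 52 + 0.1·(53 − 52) = 52 + 0.1·1 = 52.1.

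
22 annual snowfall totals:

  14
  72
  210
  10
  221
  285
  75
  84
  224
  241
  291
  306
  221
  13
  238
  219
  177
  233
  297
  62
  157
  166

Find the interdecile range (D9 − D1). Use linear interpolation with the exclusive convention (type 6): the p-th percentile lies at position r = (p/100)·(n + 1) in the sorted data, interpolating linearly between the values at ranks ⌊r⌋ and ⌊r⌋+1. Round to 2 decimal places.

281.90

Sorted: 10, 13, 14, 62, 72, 75, 84, 157, 166, 177, 210, 219, 221, 221, 224, 233, 238, 241, 285, 291, 297, 306.
n = 22.
P10: r = 2.3; ranks 2–3 are 13, 14; interpolating gives 13.3.
P90: r = 20.7; ranks 20–21 are 291, 297; interpolating gives 295.2.
Difference: 295.2 − 13.3 = 281.9.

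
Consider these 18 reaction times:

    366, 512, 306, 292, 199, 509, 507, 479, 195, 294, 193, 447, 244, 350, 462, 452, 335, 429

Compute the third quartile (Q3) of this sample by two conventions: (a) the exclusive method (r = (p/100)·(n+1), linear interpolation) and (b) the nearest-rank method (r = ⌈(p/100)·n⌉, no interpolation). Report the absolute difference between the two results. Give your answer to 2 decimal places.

Sorted: 193, 195, 199, 244, 292, 294, 306, 335, 350, 366, 429, 447, 452, 462, 479, 507, 509, 512.
n = 18.
(a) r = 14.25; between ranks 14 (462) and 15 (479): 466.25.
(b) the nearest-rank method: rank 14 → 462.
|466.25 − 462| = 4.25.

4.25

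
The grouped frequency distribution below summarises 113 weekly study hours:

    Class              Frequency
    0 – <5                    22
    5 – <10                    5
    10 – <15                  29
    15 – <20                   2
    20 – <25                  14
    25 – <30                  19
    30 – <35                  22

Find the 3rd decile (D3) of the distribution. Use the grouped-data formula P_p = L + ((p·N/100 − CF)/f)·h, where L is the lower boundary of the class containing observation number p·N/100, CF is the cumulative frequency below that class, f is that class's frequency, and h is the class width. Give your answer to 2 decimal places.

N = 113; target position k = 30/100 · 113 = 33.9.
Cumulative frequencies: 22, 27, 56, 58, 72, 91, 113.
Observation 33.9 falls in the class 10 – <15.
L = 10, CF = 27, f = 29, h = 5.
P30 = 10 + ((33.9 − 27)/29)·5 = 10 + 1.18966 = 11.1897.

11.19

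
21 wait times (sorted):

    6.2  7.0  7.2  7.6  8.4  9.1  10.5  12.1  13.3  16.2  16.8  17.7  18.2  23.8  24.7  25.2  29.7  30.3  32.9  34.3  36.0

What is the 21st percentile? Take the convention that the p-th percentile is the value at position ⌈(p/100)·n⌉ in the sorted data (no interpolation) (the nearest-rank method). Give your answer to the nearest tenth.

n = 21.
Position = ⌈21/100 · 21⌉ = ⌈4.41⌉ = 5.
The value at rank 5 is 8.4.

8.4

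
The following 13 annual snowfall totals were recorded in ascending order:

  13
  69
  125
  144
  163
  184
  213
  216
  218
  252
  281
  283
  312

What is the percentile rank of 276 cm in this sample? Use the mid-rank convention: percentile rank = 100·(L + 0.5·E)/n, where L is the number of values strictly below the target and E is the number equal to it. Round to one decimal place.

76.9

Count below 276: L = 10; count equal: E = 0; n = 13.
Percentile rank = 100·(10 + 0.5·0)/13 = 100·10/13 = 76.92.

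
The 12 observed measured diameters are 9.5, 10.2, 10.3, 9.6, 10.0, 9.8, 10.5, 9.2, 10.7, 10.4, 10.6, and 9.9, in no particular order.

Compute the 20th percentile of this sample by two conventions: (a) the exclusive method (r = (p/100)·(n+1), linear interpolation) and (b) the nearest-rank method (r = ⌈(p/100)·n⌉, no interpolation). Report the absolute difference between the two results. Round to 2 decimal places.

0.04

Sorted: 9.2, 9.5, 9.6, 9.8, 9.9, 10.0, 10.2, 10.3, 10.4, 10.5, 10.6, 10.7.
n = 12.
(a) r = 2.6; between ranks 2 (9.5) and 3 (9.6): 9.56.
(b) the nearest-rank method: rank 3 → 9.6.
|9.56 − 9.6| = 0.04.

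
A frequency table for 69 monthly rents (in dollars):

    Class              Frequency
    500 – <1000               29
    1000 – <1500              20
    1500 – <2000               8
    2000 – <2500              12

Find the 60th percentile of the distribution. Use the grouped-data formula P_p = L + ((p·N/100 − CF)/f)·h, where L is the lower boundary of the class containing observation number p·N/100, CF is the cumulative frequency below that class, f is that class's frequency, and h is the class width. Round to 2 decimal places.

N = 69; target position k = 60/100 · 69 = 41.4.
Cumulative frequencies: 29, 49, 57, 69.
Observation 41.4 falls in the class 1000 – <1500.
L = 1000, CF = 29, f = 20, h = 500.
P60 = 1000 + ((41.4 − 29)/20)·500 = 1000 + 310 = 1310.

1310.00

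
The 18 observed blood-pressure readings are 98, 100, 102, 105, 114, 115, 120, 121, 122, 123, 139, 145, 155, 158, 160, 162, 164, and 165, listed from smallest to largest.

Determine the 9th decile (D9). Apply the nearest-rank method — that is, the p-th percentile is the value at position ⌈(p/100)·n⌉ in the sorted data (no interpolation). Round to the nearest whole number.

n = 18.
Position = ⌈90/100 · 18⌉ = ⌈16.2⌉ = 17.
The value at rank 17 is 164.

164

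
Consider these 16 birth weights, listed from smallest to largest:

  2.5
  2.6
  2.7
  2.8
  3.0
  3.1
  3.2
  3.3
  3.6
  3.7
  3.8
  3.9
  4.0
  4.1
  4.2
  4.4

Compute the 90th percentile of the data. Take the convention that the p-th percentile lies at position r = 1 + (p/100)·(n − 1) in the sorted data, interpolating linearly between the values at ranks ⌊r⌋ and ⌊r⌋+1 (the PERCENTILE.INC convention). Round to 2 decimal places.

4.15

n = 16.
r = 1 + (90/100)·(16 − 1) = 1 + 13.5 = 14.5.
Rank 14 is 4.1 and rank 15 is 4.2.
Interpolate: 4.1 + 0.5·(4.2 − 4.1) = 4.1 + 0.5·0.1 = 4.15.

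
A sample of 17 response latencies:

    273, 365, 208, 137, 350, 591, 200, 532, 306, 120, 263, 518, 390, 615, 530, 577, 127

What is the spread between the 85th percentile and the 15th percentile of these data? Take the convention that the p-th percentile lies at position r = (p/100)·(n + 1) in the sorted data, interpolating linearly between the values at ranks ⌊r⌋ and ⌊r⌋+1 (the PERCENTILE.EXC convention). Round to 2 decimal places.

447.20

Sorted: 120, 127, 137, 200, 208, 263, 273, 306, 350, 365, 390, 518, 530, 532, 577, 591, 615.
n = 17.
P15: r = 2.7; ranks 2–3 are 127, 137; interpolating gives 134.
P85: r = 15.3; ranks 15–16 are 577, 591; interpolating gives 581.2.
Difference: 581.2 − 134 = 447.2.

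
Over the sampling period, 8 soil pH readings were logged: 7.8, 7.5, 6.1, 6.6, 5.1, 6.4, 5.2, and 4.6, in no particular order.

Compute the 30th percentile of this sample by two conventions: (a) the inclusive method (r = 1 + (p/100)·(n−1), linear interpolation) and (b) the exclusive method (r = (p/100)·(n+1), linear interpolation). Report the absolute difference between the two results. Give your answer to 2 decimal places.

0.12

Sorted: 4.6, 5.1, 5.2, 6.1, 6.4, 6.6, 7.5, 7.8.
n = 8.
(a) r = 3.1; between ranks 3 (5.2) and 4 (6.1): 5.29.
(b) r = 2.7; between ranks 2 (5.1) and 3 (5.2): 5.17.
|5.29 − 5.17| = 0.12.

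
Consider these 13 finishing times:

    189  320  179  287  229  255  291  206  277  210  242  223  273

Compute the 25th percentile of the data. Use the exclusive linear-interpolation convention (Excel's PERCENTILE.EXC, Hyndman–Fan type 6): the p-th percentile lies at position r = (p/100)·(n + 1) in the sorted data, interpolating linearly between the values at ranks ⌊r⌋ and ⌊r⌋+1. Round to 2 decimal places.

Sorted: 179, 189, 206, 210, 223, 229, 242, 255, 273, 277, 287, 291, 320.
n = 13.
r = (25/100)·(13 + 1) = 3.5.
Rank 3 is 206 and rank 4 is 210.
Interpolate: 206 + 0.5·(210 − 206) = 206 + 0.5·4 = 208.

208.00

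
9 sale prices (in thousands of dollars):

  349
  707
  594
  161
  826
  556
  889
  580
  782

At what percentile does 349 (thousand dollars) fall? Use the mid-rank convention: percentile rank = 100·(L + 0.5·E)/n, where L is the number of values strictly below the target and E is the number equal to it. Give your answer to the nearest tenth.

16.7

Sorted: 161, 349, 556, 580, 594, 707, 782, 826, 889.
Count below 349: L = 1; count equal: E = 1; n = 9.
Percentile rank = 100·(1 + 0.5·1)/9 = 100·1.5/9 = 16.67.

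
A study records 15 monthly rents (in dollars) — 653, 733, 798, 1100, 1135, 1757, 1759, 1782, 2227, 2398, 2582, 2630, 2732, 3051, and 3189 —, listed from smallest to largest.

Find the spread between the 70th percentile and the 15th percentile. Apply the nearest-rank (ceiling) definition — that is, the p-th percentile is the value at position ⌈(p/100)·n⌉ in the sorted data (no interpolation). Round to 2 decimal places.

1784.00

n = 15.
P15: rank ⌈15/100·15⌉ = 3 → 798.
P70: rank ⌈70/100·15⌉ = 11 → 2582.
Difference: 2582 − 798 = 1784.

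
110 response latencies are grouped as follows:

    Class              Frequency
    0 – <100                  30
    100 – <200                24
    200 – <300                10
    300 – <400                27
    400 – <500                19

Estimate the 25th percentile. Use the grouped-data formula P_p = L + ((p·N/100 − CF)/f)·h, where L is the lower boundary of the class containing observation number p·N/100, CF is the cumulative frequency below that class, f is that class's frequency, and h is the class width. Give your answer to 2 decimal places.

91.67

N = 110; target position k = 25/100 · 110 = 27.5.
Cumulative frequencies: 30, 54, 64, 91, 110.
Observation 27.5 falls in the class 0 – <100.
L = 0, CF = 0, f = 30, h = 100.
P25 = 0 + ((27.5 − 0)/30)·100 = 0 + 91.6667 = 91.6667.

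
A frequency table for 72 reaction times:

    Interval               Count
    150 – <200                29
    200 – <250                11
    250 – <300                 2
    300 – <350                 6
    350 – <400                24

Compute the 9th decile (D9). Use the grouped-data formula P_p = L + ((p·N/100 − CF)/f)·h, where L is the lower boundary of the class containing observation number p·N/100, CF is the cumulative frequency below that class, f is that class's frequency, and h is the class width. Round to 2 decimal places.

385.00

N = 72; target position k = 90/100 · 72 = 64.8.
Cumulative frequencies: 29, 40, 42, 48, 72.
Observation 64.8 falls in the class 350 – <400.
L = 350, CF = 48, f = 24, h = 50.
P90 = 350 + ((64.8 − 48)/24)·50 = 350 + 35 = 385.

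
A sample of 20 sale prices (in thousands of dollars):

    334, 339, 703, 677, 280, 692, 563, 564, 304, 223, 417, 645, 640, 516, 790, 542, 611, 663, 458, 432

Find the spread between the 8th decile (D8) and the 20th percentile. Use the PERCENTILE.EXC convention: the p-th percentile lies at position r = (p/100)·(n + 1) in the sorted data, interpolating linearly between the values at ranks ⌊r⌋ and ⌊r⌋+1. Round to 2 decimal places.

339.20

Sorted: 223, 280, 304, 334, 339, 417, 432, 458, 516, 542, 563, 564, 611, 640, 645, 663, 677, 692, 703, 790.
n = 20.
P20: r = 4.2; ranks 4–5 are 334, 339; interpolating gives 335.
P80: r = 16.8; ranks 16–17 are 663, 677; interpolating gives 674.2.
Difference: 674.2 − 335 = 339.2.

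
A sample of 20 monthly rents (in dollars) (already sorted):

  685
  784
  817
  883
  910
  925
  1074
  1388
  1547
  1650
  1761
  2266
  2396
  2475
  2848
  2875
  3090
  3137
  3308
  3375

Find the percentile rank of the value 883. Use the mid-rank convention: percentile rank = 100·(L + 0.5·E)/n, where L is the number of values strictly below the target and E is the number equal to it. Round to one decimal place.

17.5

Count below 883: L = 3; count equal: E = 1; n = 20.
Percentile rank = 100·(3 + 0.5·1)/20 = 100·3.5/20 = 17.5.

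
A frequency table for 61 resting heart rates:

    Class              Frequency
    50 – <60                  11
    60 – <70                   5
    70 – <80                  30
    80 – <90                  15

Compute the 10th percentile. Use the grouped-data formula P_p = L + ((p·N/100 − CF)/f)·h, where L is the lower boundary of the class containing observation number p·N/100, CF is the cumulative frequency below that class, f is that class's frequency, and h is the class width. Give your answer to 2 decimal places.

55.55

N = 61; target position k = 10/100 · 61 = 6.1.
Cumulative frequencies: 11, 16, 46, 61.
Observation 6.1 falls in the class 50 – <60.
L = 50, CF = 0, f = 11, h = 10.
P10 = 50 + ((6.1 − 0)/11)·10 = 50 + 5.54545 = 55.5455.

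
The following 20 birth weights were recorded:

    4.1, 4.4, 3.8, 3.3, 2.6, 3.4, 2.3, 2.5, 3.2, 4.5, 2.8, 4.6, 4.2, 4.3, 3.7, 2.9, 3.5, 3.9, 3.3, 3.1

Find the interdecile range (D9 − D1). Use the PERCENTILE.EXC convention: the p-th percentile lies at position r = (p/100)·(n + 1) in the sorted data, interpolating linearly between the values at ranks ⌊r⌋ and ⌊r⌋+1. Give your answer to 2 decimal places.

Sorted: 2.3, 2.5, 2.6, 2.8, 2.9, 3.1, 3.2, 3.3, 3.3, 3.4, 3.5, 3.7, 3.8, 3.9, 4.1, 4.2, 4.3, 4.4, 4.5, 4.6.
n = 20.
P10: r = 2.1; ranks 2–3 are 2.5, 2.6; interpolating gives 2.51.
P90: r = 18.9; ranks 18–19 are 4.4, 4.5; interpolating gives 4.49.
Difference: 4.49 − 2.51 = 1.98.

1.98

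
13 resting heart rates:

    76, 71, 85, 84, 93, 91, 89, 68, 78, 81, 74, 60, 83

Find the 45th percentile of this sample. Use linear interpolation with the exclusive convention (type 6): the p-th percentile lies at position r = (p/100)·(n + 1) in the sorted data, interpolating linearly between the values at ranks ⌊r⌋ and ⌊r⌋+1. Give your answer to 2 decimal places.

Sorted: 60, 68, 71, 74, 76, 78, 81, 83, 84, 85, 89, 91, 93.
n = 13.
r = (45/100)·(13 + 1) = 6.3.
Rank 6 is 78 and rank 7 is 81.
Interpolate: 78 + 0.3·(81 − 78) = 78 + 0.3·3 = 78.9.

78.90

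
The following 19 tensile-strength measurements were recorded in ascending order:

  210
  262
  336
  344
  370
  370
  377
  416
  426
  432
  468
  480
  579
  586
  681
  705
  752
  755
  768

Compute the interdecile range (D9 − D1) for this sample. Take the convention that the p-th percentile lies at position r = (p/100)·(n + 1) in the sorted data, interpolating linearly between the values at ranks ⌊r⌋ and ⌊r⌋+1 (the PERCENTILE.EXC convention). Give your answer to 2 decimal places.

n = 19.
P10: r = 2 (integer) → 262.
P90: r = 18 (integer) → 755.
Difference: 755 − 262 = 493.

493.00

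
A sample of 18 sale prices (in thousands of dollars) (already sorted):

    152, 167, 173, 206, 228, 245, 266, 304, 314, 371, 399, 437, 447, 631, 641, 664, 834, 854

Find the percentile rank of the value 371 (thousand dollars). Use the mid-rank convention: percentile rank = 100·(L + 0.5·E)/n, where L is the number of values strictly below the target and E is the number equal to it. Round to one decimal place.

52.8

Count below 371: L = 9; count equal: E = 1; n = 18.
Percentile rank = 100·(9 + 0.5·1)/18 = 100·9.5/18 = 52.78.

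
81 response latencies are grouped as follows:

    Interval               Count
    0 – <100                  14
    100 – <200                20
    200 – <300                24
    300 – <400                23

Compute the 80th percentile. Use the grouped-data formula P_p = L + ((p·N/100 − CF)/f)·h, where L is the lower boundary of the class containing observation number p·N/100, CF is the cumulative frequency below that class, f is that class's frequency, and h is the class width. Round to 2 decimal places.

N = 81; target position k = 80/100 · 81 = 64.8.
Cumulative frequencies: 14, 34, 58, 81.
Observation 64.8 falls in the class 300 – <400.
L = 300, CF = 58, f = 23, h = 100.
P80 = 300 + ((64.8 − 58)/23)·100 = 300 + 29.5652 = 329.565.

329.57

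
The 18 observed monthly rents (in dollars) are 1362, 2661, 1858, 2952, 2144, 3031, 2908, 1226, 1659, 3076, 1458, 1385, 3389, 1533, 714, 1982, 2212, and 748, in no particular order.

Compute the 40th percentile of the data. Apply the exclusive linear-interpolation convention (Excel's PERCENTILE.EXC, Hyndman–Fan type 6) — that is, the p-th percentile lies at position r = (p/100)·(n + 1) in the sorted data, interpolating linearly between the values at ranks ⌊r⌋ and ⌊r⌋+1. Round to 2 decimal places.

Sorted: 714, 748, 1226, 1362, 1385, 1458, 1533, 1659, 1858, 1982, 2144, 2212, 2661, 2908, 2952, 3031, 3076, 3389.
n = 18.
r = (40/100)·(18 + 1) = 7.6.
Rank 7 is 1533 and rank 8 is 1659.
Interpolate: 1533 + 0.6·(1659 − 1533) = 1533 + 0.6·126 = 1608.6.

1608.60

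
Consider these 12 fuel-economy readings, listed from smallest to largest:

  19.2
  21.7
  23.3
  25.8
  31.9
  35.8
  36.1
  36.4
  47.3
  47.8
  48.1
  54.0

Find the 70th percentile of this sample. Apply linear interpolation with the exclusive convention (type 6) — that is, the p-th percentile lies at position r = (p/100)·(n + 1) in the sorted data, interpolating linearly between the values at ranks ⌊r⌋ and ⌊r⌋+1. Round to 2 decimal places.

47.35

n = 12.
r = (70/100)·(12 + 1) = 9.1.
Rank 9 is 47.3 and rank 10 is 47.8.
Interpolate: 47.3 + 0.1·(47.8 − 47.3) = 47.3 + 0.1·0.5 = 47.35.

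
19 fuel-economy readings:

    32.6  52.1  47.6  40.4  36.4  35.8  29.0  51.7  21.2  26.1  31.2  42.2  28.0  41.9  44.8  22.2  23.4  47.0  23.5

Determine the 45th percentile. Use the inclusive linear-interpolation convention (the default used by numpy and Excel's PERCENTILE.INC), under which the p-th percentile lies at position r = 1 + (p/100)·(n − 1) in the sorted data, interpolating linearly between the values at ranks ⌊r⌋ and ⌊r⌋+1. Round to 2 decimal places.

32.92

Sorted: 21.2, 22.2, 23.4, 23.5, 26.1, 28.0, 29.0, 31.2, 32.6, 35.8, 36.4, 40.4, 41.9, 42.2, 44.8, 47.0, 47.6, 51.7, 52.1.
n = 19.
r = 1 + (45/100)·(19 − 1) = 1 + 8.1 = 9.1.
Rank 9 is 32.6 and rank 10 is 35.8.
Interpolate: 32.6 + 0.1·(35.8 − 32.6) = 32.6 + 0.1·3.2 = 32.92.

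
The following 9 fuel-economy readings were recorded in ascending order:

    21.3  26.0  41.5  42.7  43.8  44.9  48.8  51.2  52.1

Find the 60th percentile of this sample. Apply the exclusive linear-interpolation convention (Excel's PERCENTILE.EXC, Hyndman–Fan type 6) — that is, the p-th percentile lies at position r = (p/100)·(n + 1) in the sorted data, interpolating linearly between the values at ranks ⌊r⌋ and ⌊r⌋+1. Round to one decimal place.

n = 9.
r = (60/100)·(9 + 1) = 6.
r is an integer, so P60 is the value at rank 6: 44.9.

44.9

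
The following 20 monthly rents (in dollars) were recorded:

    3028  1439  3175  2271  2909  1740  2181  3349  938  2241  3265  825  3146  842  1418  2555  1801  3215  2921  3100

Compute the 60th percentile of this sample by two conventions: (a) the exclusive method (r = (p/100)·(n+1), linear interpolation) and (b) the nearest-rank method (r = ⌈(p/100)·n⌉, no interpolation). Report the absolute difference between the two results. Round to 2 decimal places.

7.20

Sorted: 825, 842, 938, 1418, 1439, 1740, 1801, 2181, 2241, 2271, 2555, 2909, 2921, 3028, 3100, 3146, 3175, 3215, 3265, 3349.
n = 20.
(a) r = 12.6; between ranks 12 (2909) and 13 (2921): 2916.2.
(b) the nearest-rank method: rank 12 → 2909.
|2916.2 − 2909| = 7.2.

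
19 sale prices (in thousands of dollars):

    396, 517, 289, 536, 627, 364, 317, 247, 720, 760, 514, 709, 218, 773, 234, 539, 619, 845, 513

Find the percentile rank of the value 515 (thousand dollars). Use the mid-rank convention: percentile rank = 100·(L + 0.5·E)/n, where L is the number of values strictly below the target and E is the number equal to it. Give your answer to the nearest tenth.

47.4

Sorted: 218, 234, 247, 289, 317, 364, 396, 513, 514, 517, 536, 539, 619, 627, 709, 720, 760, 773, 845.
Count below 515: L = 9; count equal: E = 0; n = 19.
Percentile rank = 100·(9 + 0.5·0)/19 = 100·9/19 = 47.37.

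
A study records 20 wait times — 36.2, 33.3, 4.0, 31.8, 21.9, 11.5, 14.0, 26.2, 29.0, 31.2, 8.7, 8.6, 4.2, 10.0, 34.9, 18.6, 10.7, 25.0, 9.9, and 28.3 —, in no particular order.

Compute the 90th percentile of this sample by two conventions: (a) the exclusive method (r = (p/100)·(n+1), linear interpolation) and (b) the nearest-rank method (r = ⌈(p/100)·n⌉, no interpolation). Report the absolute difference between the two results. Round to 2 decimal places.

1.44

Sorted: 4.0, 4.2, 8.6, 8.7, 9.9, 10.0, 10.7, 11.5, 14.0, 18.6, 21.9, 25.0, 26.2, 28.3, 29.0, 31.2, 31.8, 33.3, 34.9, 36.2.
n = 20.
(a) r = 18.9; between ranks 18 (33.3) and 19 (34.9): 34.74.
(b) the nearest-rank method: rank 18 → 33.3.
|34.74 − 33.3| = 1.44.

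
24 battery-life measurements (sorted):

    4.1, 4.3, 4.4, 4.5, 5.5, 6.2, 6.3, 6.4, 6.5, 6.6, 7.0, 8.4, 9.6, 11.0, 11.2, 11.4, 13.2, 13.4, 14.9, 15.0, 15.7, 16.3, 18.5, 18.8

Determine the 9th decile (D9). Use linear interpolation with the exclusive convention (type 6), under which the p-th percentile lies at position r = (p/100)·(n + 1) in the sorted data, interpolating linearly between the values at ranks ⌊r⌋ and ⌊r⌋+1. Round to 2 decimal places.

17.40

n = 24.
r = (90/100)·(24 + 1) = 22.5.
Rank 22 is 16.3 and rank 23 is 18.5.
Interpolate: 16.3 + 0.5·(18.5 − 16.3) = 16.3 + 0.5·2.2 = 17.4.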